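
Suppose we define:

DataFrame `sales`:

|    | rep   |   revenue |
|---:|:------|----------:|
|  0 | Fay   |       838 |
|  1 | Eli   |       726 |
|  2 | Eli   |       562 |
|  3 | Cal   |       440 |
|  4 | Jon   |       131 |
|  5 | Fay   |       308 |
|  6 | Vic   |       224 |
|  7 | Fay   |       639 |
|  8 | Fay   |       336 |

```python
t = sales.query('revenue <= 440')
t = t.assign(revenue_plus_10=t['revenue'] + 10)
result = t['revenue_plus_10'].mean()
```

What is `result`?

filter rows where revenue <= 440:
   rep  revenue
3  Cal      440
4  Jon      131
5  Fay      308
6  Vic      224
8  Fay      336
add column revenue_plus_10 = t['revenue'] + 10:
   rep  revenue  revenue_plus_10
3  Cal      440              450
4  Jon      131              141
5  Fay      308              318
6  Vic      224              234
8  Fay      336              346
Then the mean of column 'revenue_plus_10': 297.8

297.8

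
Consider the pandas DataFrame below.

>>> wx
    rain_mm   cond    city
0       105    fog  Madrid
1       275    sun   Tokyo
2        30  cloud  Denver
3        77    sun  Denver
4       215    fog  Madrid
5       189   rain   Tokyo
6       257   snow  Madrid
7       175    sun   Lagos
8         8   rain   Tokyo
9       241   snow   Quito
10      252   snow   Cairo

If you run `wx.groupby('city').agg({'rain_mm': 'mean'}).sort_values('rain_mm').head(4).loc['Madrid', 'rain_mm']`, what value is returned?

192.333333333

group by city, mean of rain_mm:
           rain_mm
city              
Cairo   252.000000
Denver   53.500000
Lagos   175.000000
Madrid  192.333333
Quito   241.000000
Tokyo   157.333333
sort by rain_mm:
           rain_mm
city              
Denver   53.500000
Tokyo   157.333333
Lagos   175.000000
Madrid  192.333333
Quito   241.000000
Cairo   252.000000
take first 4 rows:
           rain_mm
city              
Denver   53.500000
Tokyo   157.333333
Lagos   175.000000
Madrid  192.333333
Taking the value at row 'Madrid', column 'rain_mm' gives 192.333333333.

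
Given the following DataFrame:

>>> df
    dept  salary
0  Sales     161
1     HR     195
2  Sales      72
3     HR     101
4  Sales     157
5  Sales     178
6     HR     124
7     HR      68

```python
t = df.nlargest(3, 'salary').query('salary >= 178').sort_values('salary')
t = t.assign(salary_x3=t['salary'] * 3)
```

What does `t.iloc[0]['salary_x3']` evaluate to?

take 3 rows with largest salary:
    dept  salary
1     HR     195
5  Sales     178
0  Sales     161
filter rows where salary >= 178:
    dept  salary
1     HR     195
5  Sales     178
sort by salary:
    dept  salary
5  Sales     178
1     HR     195
add column salary_x3 = t['salary'] * 3:
    dept  salary  salary_x3
5  Sales     178        534
1     HR     195        585
Taking the value at position 0, column 'salary_x3' gives 534.

534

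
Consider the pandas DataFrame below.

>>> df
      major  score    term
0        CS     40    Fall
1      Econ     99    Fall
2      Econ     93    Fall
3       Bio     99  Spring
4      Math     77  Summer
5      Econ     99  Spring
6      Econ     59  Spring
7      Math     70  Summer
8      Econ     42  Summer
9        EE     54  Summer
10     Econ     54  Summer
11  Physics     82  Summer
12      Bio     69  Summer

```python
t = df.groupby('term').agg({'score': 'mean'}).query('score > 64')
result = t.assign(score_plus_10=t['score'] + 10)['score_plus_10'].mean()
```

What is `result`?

group by term, mean of score:
            score
term             
Fall    77.333333
Spring  85.666667
Summer  64.000000
filter rows where score > 64:
            score
term             
Fall    77.333333
Spring  85.666667
add column score_plus_10 = t['score'] + 10:
            score  score_plus_10
term                            
Fall    77.333333      87.333333
Spring  85.666667      95.666667
So mean() = 91.5.

91.5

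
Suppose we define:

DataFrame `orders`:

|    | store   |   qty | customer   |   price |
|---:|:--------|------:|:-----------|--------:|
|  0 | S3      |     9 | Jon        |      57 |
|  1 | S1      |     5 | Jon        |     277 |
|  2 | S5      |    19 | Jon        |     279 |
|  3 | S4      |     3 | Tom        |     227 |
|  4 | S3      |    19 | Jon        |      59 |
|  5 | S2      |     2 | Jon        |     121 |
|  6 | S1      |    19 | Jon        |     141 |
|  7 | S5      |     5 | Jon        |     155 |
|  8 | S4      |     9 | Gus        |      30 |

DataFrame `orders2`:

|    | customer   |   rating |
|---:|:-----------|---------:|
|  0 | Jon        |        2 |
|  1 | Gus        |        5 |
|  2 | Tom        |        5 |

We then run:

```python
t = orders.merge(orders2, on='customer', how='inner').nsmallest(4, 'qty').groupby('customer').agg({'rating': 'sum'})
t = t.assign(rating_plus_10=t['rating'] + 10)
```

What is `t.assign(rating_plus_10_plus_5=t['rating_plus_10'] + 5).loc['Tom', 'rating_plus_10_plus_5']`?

20

merge on 'customer' (how='inner') → 9 rows:
  store  qty customer  price  rating
0    S3    9      Jon     57       2
1    S1    5      Jon    277       2
2    S5   19      Jon    279       2
3    S4    3      Tom    227       5
4    S3   19      Jon     59       2
5    S2    2      Jon    121       2
6    S1   19      Jon    141       2
7    S5    5      Jon    155       2
8    S4    9      Gus     30       5
take 4 rows with smallest qty:
  store  qty customer  price  rating
5    S2    2      Jon    121       2
3    S4    3      Tom    227       5
1    S1    5      Jon    277       2
7    S5    5      Jon    155       2
group by customer, sum of rating:
          rating
customer        
Jon            6
Tom            5
add column rating_plus_10 = t['rating'] + 10:
          rating  rating_plus_10
customer                        
Jon            6              16
Tom            5              15
add column rating_plus_10_plus_5 = t['rating_plus_10'] + 5:
          rating  rating_plus_10  rating_plus_10_plus_5
customer                                               
Jon            6              16                     21
Tom            5              15                     20
Finally, value at row 'Tom', column 'rating_plus_10_plus_5' = 20.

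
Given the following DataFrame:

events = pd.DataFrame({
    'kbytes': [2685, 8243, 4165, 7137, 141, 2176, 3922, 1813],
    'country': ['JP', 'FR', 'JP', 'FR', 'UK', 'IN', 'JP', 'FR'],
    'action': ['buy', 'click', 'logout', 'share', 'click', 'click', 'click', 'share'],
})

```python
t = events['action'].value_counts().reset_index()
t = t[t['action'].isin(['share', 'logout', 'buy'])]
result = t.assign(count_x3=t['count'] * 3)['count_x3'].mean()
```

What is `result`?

4.0

value_counts of action:
action
click     4
share     2
buy       1
logout    1
Name: count, dtype: int64
reset_index():
   action  count
0   click      4
1   share      2
2     buy      1
3  logout      1
filter rows where action in ['share', 'logout', 'buy']:
   action  count
1   share      2
2     buy      1
3  logout      1
add column count_x3 = t['count'] * 3:
   action  count  count_x3
1   share      2         6
2     buy      1         3
3  logout      1         3
Hence 4.0.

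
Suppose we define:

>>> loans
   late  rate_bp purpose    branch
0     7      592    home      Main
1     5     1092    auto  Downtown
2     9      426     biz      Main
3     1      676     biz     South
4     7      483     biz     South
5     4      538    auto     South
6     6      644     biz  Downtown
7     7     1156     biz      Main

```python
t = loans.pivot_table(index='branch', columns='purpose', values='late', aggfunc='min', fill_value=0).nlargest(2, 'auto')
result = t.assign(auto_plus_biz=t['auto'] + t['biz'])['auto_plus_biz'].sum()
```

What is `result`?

pivot: rows=branch, cols=purpose, min(late):
purpose   auto  biz  home
branch                   
Downtown     5    6     0
Main         0    7     7
South        4    1     0
take 2 rows with largest auto:
purpose   auto  biz  home
branch                   
Downtown     5    6     0
South        4    1     0
add column auto_plus_biz = t['auto'] + t['biz']:
purpose   auto  biz  home  auto_plus_biz
branch                                  
Downtown     5    6     0             11
South        4    1     0              5

16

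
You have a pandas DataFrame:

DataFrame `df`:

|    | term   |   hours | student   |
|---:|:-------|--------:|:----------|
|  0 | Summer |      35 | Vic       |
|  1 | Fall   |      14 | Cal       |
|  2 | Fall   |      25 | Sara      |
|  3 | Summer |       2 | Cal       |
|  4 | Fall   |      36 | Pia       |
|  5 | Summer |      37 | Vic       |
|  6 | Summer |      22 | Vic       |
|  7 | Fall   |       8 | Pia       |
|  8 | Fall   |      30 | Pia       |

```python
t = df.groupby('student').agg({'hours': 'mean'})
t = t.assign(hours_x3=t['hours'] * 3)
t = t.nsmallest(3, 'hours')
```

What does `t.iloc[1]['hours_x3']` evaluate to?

74.0

group by student, mean of hours:
             hours
student           
Cal       8.000000
Pia      24.666667
Sara     25.000000
Vic      31.333333
add column hours_x3 = t['hours'] * 3:
             hours  hours_x3
student                     
Cal       8.000000      24.0
Pia      24.666667      74.0
Sara     25.000000      75.0
Vic      31.333333      94.0
take 3 rows with smallest hours:
             hours  hours_x3
student                     
Cal       8.000000      24.0
Pia      24.666667      74.0
Sara     25.000000      75.0
value at position 1, column 'hours_x3' → 74.0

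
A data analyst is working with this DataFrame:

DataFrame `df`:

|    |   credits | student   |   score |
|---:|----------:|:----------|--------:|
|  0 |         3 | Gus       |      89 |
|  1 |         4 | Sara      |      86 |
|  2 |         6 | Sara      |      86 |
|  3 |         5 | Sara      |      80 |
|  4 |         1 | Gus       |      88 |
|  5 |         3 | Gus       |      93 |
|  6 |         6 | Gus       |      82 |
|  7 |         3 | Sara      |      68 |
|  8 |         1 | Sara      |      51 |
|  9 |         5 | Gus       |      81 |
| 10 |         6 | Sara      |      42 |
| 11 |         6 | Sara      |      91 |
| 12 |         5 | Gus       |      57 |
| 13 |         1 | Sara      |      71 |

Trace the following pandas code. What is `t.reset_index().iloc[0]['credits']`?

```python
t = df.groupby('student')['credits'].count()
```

group by student, count of credits:
student
Gus     6
Sara    8
Name: credits, dtype: int64
reset_index():
  student  credits
0     Gus        6
1    Sara        8

6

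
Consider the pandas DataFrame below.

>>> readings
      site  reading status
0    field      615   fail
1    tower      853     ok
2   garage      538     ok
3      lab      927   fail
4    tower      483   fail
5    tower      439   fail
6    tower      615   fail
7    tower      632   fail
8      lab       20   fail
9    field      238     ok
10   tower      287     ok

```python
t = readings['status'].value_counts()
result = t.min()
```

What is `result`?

value_counts of status:
status
fail    7
ok      4
Name: count, dtype: int64

4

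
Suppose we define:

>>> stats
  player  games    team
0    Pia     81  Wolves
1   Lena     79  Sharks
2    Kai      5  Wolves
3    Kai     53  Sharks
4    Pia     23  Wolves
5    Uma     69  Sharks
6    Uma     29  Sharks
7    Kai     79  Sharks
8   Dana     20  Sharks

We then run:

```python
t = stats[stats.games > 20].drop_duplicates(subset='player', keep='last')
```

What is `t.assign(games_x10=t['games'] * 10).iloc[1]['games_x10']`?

filter rows where games > 20:
  player  games    team
0    Pia     81  Wolves
1   Lena     79  Sharks
3    Kai     53  Sharks
4    Pia     23  Wolves
5    Uma     69  Sharks
6    Uma     29  Sharks
7    Kai     79  Sharks
drop duplicate player (keep=last):
  player  games    team
1   Lena     79  Sharks
4    Pia     23  Wolves
6    Uma     29  Sharks
7    Kai     79  Sharks
add column games_x10 = t['games'] * 10:
  player  games    team  games_x10
1   Lena     79  Sharks        790
4    Pia     23  Wolves        230
6    Uma     29  Sharks        290
7    Kai     79  Sharks        790
Finally, value at position 1, column 'games_x10' = 230.

230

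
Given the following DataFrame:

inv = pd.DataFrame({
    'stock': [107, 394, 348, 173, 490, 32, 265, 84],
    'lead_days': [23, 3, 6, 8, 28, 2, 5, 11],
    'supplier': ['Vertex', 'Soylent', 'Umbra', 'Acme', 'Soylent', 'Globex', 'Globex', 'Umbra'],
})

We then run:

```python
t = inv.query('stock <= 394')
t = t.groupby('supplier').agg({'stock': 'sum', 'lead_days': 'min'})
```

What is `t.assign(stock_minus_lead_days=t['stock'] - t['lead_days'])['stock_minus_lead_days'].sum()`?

1361

filter rows where stock <= 394:
   stock  lead_days supplier
0    107         23   Vertex
1    394          3  Soylent
2    348          6    Umbra
3    173          8     Acme
5     32          2   Globex
6    265          5   Globex
7     84         11    Umbra
group by supplier: sum(stock), min(lead_days):
          stock  lead_days
supplier                  
Acme        173          8
Globex      297          2
Soylent     394          3
Umbra       432          6
Vertex      107         23
add column stock_minus_lead_days = t['stock'] - t['lead_days']:
          stock  lead_days  stock_minus_lead_days
supplier                                         
Acme        173          8                    165
Globex      297          2                    295
Soylent     394          3                    391
Umbra       432          6                    426
Vertex      107         23                     84
Hence 1361.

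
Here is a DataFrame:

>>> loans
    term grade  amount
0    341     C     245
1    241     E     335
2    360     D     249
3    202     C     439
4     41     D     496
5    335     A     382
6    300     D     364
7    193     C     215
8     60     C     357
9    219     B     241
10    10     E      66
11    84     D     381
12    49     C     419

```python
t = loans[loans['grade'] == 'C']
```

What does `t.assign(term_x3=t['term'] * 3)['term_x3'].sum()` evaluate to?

filter rows where grade == 'C':
    term grade  amount
0    341     C     245
3    202     C     439
7    193     C     215
8     60     C     357
12    49     C     419
add column term_x3 = t['term'] * 3:
    term grade  amount  term_x3
0    341     C     245     1023
3    202     C     439      606
7    193     C     215      579
8     60     C     357      180
12    49     C     419      147
Then the sum of column 'term_x3': 2535

2535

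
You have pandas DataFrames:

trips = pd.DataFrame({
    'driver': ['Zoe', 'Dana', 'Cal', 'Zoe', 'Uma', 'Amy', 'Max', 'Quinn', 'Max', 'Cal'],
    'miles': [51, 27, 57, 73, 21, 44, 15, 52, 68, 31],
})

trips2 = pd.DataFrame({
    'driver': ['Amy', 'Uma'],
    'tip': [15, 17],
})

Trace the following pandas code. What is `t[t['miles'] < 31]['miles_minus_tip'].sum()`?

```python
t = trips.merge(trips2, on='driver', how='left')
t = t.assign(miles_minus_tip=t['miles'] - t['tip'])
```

4.0

merge on 'driver' (how='left') → 10 rows:
  driver  miles   tip
0    Zoe     51   NaN
1   Dana     27   NaN
2    Cal     57   NaN
3    Zoe     73   NaN
4    Uma     21  17.0
5    Amy     44  15.0
6    Max     15   NaN
7  Quinn     52   NaN
8    Max     68   NaN
9    Cal     31   NaN
add column miles_minus_tip = t['miles'] - t['tip']:
  driver  miles   tip  miles_minus_tip
0    Zoe     51   NaN              NaN
1   Dana     27   NaN              NaN
2    Cal     57   NaN              NaN
3    Zoe     73   NaN              NaN
4    Uma     21  17.0              4.0
5    Amy     44  15.0             29.0
6    Max     15   NaN              NaN
7  Quinn     52   NaN              NaN
8    Max     68   NaN              NaN
9    Cal     31   NaN              NaN
filter rows where miles < 31:
  driver  miles   tip  miles_minus_tip
1   Dana     27   NaN              NaN
4    Uma     21  17.0              4.0
6    Max     15   NaN              NaN
Hence 4.0.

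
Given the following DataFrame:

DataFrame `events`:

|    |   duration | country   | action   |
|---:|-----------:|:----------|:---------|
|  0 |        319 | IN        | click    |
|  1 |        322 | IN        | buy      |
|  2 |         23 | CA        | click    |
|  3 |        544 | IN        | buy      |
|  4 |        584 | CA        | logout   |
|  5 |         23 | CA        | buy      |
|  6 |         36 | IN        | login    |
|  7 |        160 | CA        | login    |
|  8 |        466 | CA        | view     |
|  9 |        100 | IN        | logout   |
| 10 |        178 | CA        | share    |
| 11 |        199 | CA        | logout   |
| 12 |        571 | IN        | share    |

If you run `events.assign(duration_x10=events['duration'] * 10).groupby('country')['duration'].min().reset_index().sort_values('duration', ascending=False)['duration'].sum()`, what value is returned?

add column duration_x10 = events['duration'] * 10:
    duration country  action  duration_x10
0        319      IN   click          3190
1        322      IN     buy          3220
2         23      CA   click           230
3        544      IN     buy          5440
4        584      CA  logout          5840
5         23      CA     buy           230
6         36      IN   login           360
7        160      CA   login          1600
8        466      CA    view          4660
9        100      IN  logout          1000
10       178      CA   share          1780
11       199      CA  logout          1990
12       571      IN   share          5710
group by country, min of duration:
country
CA    23
IN    36
Name: duration, dtype: int64
reset_index():
  country  duration
0      CA        23
1      IN        36
sort by duration descending:
  country  duration
1      IN        36
0      CA        23

59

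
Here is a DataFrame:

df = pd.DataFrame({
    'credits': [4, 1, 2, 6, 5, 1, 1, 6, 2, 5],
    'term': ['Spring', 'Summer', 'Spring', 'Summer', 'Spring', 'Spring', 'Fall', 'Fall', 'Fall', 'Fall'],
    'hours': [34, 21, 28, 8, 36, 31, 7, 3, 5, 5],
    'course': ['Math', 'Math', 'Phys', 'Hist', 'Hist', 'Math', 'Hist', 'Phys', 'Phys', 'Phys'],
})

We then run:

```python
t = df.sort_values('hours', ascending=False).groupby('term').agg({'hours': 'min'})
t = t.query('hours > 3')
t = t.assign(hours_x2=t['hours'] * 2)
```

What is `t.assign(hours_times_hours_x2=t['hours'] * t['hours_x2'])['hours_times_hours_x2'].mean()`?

sort by hours descending:
   credits    term  hours course
4        5  Spring     36   Hist
0        4  Spring     34   Math
5        1  Spring     31   Math
2        2  Spring     28   Phys
1        1  Summer     21   Math
3        6  Summer      8   Hist
6        1    Fall      7   Hist
8        2    Fall      5   Phys
9        5    Fall      5   Phys
7        6    Fall      3   Phys
group by term, min of hours:
        hours
term         
Fall        3
Spring     28
Summer      8
filter rows where hours > 3:
        hours
term         
Spring     28
Summer      8
add column hours_x2 = t['hours'] * 2:
        hours  hours_x2
term                   
Spring     28        56
Summer      8        16
add column hours_times_hours_x2 = t['hours'] * t['hours_x2']:
        hours  hours_x2  hours_times_hours_x2
term                                         
Spring     28        56                  1568
Summer      8        16                   128
mean of column 'hours_times_hours_x2' → 848.0

848.0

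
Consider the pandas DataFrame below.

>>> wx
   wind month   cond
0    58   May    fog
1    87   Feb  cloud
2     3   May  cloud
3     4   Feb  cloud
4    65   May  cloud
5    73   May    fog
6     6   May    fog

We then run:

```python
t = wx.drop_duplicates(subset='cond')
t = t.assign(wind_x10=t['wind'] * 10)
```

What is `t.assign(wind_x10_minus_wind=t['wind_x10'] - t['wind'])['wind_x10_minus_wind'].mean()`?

drop duplicate cond (keep=first):
   wind month   cond
0    58   May    fog
1    87   Feb  cloud
add column wind_x10 = t['wind'] * 10:
   wind month   cond  wind_x10
0    58   May    fog       580
1    87   Feb  cloud       870
add column wind_x10_minus_wind = t['wind_x10'] - t['wind']:
   wind month   cond  wind_x10  wind_x10_minus_wind
0    58   May    fog       580                  522
1    87   Feb  cloud       870                  783

652.5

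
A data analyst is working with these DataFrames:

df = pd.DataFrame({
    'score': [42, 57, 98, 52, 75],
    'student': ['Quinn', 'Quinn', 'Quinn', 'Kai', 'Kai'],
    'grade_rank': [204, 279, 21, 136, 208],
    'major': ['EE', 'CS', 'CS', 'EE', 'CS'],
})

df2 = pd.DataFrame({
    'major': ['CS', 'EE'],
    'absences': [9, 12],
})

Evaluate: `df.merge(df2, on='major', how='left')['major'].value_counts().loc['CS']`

merge on 'major' (how='left') → 5 rows:
   score student  grade_rank major  absences
0     42   Quinn         204    EE        12
1     57   Quinn         279    CS         9
2     98   Quinn          21    CS         9
3     52     Kai         136    EE        12
4     75     Kai         208    CS         9
value_counts of major:
major
CS    3
EE    2
Name: count, dtype: int64
Hence 3.

3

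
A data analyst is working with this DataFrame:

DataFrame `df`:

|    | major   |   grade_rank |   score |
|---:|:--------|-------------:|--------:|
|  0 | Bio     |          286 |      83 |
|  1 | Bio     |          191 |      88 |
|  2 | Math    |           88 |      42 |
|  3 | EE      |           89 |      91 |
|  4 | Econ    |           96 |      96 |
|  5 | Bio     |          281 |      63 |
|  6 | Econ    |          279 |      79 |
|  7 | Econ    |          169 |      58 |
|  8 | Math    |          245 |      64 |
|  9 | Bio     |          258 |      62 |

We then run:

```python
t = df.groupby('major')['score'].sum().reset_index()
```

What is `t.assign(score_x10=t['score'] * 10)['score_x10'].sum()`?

group by major, sum of score:
major
Bio     296
EE       91
Econ    233
Math    106
Name: score, dtype: int64
reset_index():
  major  score
0   Bio    296
1    EE     91
2  Econ    233
3  Math    106
add column score_x10 = t['score'] * 10:
  major  score  score_x10
0   Bio    296       2960
1    EE     91        910
2  Econ    233       2330
3  Math    106       1060

7260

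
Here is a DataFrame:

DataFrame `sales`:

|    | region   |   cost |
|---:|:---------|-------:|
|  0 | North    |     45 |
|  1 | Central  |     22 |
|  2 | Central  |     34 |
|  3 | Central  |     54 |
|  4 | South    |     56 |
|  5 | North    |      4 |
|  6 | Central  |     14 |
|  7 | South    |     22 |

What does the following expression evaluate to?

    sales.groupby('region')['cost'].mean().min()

24.5

group by region, mean of cost:
region
Central    31.0
North      24.5
South      39.0
Name: cost, dtype: float64
Taking the min of the resulting series gives 24.5.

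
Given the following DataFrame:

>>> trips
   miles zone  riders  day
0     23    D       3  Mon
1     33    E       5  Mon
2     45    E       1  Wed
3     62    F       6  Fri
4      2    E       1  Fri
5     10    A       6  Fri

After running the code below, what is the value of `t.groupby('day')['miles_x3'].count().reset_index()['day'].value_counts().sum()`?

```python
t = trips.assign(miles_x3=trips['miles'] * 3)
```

add column miles_x3 = trips['miles'] * 3:
   miles zone  riders  day  miles_x3
0     23    D       3  Mon        69
1     33    E       5  Mon        99
2     45    E       1  Wed       135
3     62    F       6  Fri       186
4      2    E       1  Fri         6
5     10    A       6  Fri        30
group by day, count of miles_x3:
day
Fri    3
Mon    2
Wed    1
Name: miles_x3, dtype: int64
reset_index():
   day  miles_x3
0  Fri         3
1  Mon         2
2  Wed         1
value_counts of day:
day
Fri    1
Mon    1
Wed    1
Name: count, dtype: int64

3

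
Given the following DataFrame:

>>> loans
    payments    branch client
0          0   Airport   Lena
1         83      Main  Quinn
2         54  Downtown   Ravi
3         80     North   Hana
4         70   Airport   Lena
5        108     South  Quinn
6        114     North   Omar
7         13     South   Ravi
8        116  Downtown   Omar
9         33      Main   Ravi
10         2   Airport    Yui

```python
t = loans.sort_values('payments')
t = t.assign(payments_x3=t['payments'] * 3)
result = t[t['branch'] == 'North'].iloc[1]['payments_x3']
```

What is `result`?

342

sort by payments:
    payments    branch client
0          0   Airport   Lena
10         2   Airport    Yui
7         13     South   Ravi
9         33      Main   Ravi
2         54  Downtown   Ravi
4         70   Airport   Lena
3         80     North   Hana
1         83      Main  Quinn
5        108     South  Quinn
6        114     North   Omar
8        116  Downtown   Omar
add column payments_x3 = t['payments'] * 3:
    payments    branch client  payments_x3
0          0   Airport   Lena            0
10         2   Airport    Yui            6
7         13     South   Ravi           39
9         33      Main   Ravi           99
2         54  Downtown   Ravi          162
4         70   Airport   Lena          210
3         80     North   Hana          240
1         83      Main  Quinn          249
5        108     South  Quinn          324
6        114     North   Omar          342
8        116  Downtown   Omar          348
filter rows where branch == 'North':
   payments branch client  payments_x3
3        80  North   Hana          240
6       114  North   Omar          342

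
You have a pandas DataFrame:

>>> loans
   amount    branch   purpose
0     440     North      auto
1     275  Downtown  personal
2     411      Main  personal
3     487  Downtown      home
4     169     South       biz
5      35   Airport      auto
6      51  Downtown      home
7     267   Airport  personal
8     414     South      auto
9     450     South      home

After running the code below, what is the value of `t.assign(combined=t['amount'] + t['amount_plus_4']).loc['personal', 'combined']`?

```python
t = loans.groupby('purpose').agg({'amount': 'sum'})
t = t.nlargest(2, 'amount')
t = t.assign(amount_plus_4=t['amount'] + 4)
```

1910

group by purpose, sum of amount:
          amount
purpose         
auto         889
biz          169
home         988
personal     953
take 2 rows with largest amount:
          amount
purpose         
home         988
personal     953
add column amount_plus_4 = t['amount'] + 4:
          amount  amount_plus_4
purpose                        
home         988            992
personal     953            957
add column combined = t['amount'] + t['amount_plus_4']:
          amount  amount_plus_4  combined
purpose                                  
home         988            992      1980
personal     953            957      1910
So loc['personal', 'combined'] = 1910.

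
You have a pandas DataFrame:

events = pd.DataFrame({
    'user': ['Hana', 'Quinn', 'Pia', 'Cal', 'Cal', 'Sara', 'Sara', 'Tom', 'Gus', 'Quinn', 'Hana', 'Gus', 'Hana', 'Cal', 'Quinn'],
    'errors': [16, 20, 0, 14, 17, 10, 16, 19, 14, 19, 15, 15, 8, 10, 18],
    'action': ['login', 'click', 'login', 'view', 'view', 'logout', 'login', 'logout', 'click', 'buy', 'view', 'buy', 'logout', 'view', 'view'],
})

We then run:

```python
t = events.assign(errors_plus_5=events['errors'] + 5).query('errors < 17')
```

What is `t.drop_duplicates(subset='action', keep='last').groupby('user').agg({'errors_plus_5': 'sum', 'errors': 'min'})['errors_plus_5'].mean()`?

22.0

add column errors_plus_5 = events['errors'] + 5:
     user  errors  action  errors_plus_5
0    Hana      16   login             21
1   Quinn      20   click             25
2     Pia       0   login              5
3     Cal      14    view             19
4     Cal      17    view             22
5    Sara      10  logout             15
6    Sara      16   login             21
7     Tom      19  logout             24
8     Gus      14   click             19
9   Quinn      19     buy             24
10   Hana      15    view             20
11    Gus      15     buy             20
12   Hana       8  logout             13
13    Cal      10    view             15
14  Quinn      18    view             23
filter rows where errors < 17:
    user  errors  action  errors_plus_5
0   Hana      16   login             21
2    Pia       0   login              5
3    Cal      14    view             19
5   Sara      10  logout             15
6   Sara      16   login             21
8    Gus      14   click             19
10  Hana      15    view             20
11   Gus      15     buy             20
12  Hana       8  logout             13
13   Cal      10    view             15
drop duplicate action (keep=last):
    user  errors  action  errors_plus_5
6   Sara      16   login             21
8    Gus      14   click             19
11   Gus      15     buy             20
12  Hana       8  logout             13
13   Cal      10    view             15
group by user: sum(errors_plus_5), min(errors):
      errors_plus_5  errors
user                       
Cal              15      10
Gus              39      14
Hana             13       8
Sara             21      16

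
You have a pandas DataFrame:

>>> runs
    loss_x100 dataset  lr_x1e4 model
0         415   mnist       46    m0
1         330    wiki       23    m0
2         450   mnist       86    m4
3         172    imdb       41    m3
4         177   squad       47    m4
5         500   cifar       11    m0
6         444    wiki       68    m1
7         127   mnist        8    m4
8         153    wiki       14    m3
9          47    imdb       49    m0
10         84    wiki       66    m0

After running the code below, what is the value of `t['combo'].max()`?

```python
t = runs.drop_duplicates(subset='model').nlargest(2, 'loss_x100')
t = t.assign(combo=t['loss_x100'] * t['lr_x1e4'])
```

drop duplicate model (keep=first):
   loss_x100 dataset  lr_x1e4 model
0        415   mnist       46    m0
2        450   mnist       86    m4
3        172    imdb       41    m3
6        444    wiki       68    m1
take 2 rows with largest loss_x100:
   loss_x100 dataset  lr_x1e4 model
2        450   mnist       86    m4
6        444    wiki       68    m1
add column combo = t['loss_x100'] * t['lr_x1e4']:
   loss_x100 dataset  lr_x1e4 model  combo
2        450   mnist       86    m4  38700
6        444    wiki       68    m1  30192
max of column 'combo' → 38700

38700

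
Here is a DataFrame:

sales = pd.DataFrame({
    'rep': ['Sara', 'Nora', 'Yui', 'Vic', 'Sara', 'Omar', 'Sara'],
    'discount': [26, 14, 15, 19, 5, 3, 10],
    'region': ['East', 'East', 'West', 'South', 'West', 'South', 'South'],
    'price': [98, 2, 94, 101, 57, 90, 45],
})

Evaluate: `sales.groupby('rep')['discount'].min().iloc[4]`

group by rep, min of discount:
rep
Nora    14
Omar     3
Sara     5
Vic     19
Yui     15
Name: discount, dtype: int64

15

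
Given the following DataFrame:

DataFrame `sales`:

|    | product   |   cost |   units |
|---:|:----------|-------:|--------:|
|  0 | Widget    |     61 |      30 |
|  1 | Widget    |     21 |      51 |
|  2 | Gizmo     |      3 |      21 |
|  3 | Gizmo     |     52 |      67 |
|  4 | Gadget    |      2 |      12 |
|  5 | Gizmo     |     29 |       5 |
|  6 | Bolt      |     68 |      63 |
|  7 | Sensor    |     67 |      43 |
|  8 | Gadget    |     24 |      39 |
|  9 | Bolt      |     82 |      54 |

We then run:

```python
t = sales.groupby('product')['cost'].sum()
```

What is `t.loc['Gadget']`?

group by product, sum of cost:
product
Bolt      150
Gadget     26
Gizmo      84
Sensor     67
Widget     82
Name: cost, dtype: int64
Finally, value at index 'Gadget' = 26.

26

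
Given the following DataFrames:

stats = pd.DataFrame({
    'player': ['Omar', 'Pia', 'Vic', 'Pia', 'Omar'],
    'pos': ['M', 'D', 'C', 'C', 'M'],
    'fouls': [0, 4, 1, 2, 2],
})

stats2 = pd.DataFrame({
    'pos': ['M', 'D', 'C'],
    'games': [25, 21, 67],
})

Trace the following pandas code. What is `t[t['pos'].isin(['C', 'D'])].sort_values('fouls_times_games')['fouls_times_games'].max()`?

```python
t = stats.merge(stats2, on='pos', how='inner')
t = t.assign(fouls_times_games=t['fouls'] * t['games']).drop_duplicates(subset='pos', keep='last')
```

merge on 'pos' (how='inner') → 5 rows:
  player pos  fouls  games
0   Omar   M      0     25
1    Pia   D      4     21
2    Vic   C      1     67
3    Pia   C      2     67
4   Omar   M      2     25
add column fouls_times_games = t['fouls'] * t['games']:
  player pos  fouls  games  fouls_times_games
0   Omar   M      0     25                  0
1    Pia   D      4     21                 84
2    Vic   C      1     67                 67
3    Pia   C      2     67                134
4   Omar   M      2     25                 50
drop duplicate pos (keep=last):
  player pos  fouls  games  fouls_times_games
1    Pia   D      4     21                 84
3    Pia   C      2     67                134
4   Omar   M      2     25                 50
filter rows where pos in ['C', 'D']:
  player pos  fouls  games  fouls_times_games
1    Pia   D      4     21                 84
3    Pia   C      2     67                134
sort by fouls_times_games:
  player pos  fouls  games  fouls_times_games
1    Pia   D      4     21                 84
3    Pia   C      2     67                134
max of column 'fouls_times_games' → 134

134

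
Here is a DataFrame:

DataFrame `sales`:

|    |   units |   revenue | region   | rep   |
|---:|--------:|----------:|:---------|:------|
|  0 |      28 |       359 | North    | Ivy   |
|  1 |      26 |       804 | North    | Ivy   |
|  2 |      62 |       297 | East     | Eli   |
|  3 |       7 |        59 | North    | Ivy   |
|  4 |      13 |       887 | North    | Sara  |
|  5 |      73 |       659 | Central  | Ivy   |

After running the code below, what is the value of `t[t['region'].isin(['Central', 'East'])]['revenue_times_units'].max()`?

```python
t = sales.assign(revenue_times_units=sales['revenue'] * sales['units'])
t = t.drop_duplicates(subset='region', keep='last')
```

48107

add column revenue_times_units = sales['revenue'] * sales['units']:
   units  revenue   region   rep  revenue_times_units
0     28      359    North   Ivy                10052
1     26      804    North   Ivy                20904
2     62      297     East   Eli                18414
3      7       59    North   Ivy                  413
4     13      887    North  Sara                11531
5     73      659  Central   Ivy                48107
drop duplicate region (keep=last):
   units  revenue   region   rep  revenue_times_units
2     62      297     East   Eli                18414
4     13      887    North  Sara                11531
5     73      659  Central   Ivy                48107
filter rows where region in ['Central', 'East']:
   units  revenue   region  rep  revenue_times_units
2     62      297     East  Eli                18414
5     73      659  Central  Ivy                48107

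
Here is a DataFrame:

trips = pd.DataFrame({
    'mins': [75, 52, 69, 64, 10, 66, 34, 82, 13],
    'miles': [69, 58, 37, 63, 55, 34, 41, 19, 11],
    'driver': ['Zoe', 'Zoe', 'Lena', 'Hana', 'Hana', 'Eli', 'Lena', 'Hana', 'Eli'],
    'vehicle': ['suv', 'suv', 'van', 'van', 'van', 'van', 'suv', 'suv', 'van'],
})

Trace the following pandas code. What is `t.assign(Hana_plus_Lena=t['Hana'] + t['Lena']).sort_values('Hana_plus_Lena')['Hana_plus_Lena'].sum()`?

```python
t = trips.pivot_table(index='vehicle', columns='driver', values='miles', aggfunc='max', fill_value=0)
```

pivot: rows=vehicle, cols=driver, max(miles):
driver   Eli  Hana  Lena  Zoe
vehicle                      
suv        0    19    41   69
van       34    63    37    0
add column Hana_plus_Lena = t['Hana'] + t['Lena']:
driver   Eli  Hana  Lena  Zoe  Hana_plus_Lena
vehicle                                      
suv        0    19    41   69              60
van       34    63    37    0             100
sort by Hana_plus_Lena:
driver   Eli  Hana  Lena  Zoe  Hana_plus_Lena
vehicle                                      
suv        0    19    41   69              60
van       34    63    37    0             100
The sum of column 'Hana_plus_Lena' is 160.

160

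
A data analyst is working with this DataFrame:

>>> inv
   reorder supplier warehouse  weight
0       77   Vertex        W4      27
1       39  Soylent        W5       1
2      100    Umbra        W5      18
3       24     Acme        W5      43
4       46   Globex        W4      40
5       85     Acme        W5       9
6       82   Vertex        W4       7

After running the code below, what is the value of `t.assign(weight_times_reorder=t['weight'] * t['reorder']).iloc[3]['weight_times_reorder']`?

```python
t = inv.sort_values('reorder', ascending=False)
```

2079

sort by reorder descending:
   reorder supplier warehouse  weight
2      100    Umbra        W5      18
5       85     Acme        W5       9
6       82   Vertex        W4       7
0       77   Vertex        W4      27
4       46   Globex        W4      40
1       39  Soylent        W5       1
3       24     Acme        W5      43
add column weight_times_reorder = t['weight'] * t['reorder']:
   reorder supplier warehouse  weight  weight_times_reorder
2      100    Umbra        W5      18                  1800
5       85     Acme        W5       9                   765
6       82   Vertex        W4       7                   574
0       77   Vertex        W4      27                  2079
4       46   Globex        W4      40                  1840
1       39  Soylent        W5       1                    39
3       24     Acme        W5      43                  1032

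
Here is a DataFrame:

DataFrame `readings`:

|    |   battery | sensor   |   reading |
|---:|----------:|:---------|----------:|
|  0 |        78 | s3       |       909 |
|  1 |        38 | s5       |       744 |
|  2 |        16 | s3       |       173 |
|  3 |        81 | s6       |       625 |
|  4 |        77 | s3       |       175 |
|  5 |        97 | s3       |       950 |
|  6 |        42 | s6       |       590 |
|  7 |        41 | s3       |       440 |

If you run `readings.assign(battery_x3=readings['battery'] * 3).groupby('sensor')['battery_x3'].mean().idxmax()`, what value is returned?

add column battery_x3 = readings['battery'] * 3:
   battery sensor  reading  battery_x3
0       78     s3      909         234
1       38     s5      744         114
2       16     s3      173          48
3       81     s6      625         243
4       77     s3      175         231
5       97     s3      950         291
6       42     s6      590         126
7       41     s3      440         123
group by sensor, mean of battery_x3:
sensor
s3    185.4
s5    114.0
s6    184.5
Name: battery_x3, dtype: float64
Finally, label with the largest value = s3.

s3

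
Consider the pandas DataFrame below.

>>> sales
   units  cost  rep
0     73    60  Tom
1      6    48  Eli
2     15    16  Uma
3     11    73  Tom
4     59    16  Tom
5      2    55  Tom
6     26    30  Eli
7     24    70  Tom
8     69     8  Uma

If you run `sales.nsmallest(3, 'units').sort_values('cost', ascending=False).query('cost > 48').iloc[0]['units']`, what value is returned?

take 3 rows with smallest units:
   units  cost  rep
5      2    55  Tom
1      6    48  Eli
3     11    73  Tom
sort by cost descending:
   units  cost  rep
3     11    73  Tom
5      2    55  Tom
1      6    48  Eli
filter rows where cost > 48:
   units  cost  rep
3     11    73  Tom
5      2    55  Tom
value at position 0, column 'units' → 11

11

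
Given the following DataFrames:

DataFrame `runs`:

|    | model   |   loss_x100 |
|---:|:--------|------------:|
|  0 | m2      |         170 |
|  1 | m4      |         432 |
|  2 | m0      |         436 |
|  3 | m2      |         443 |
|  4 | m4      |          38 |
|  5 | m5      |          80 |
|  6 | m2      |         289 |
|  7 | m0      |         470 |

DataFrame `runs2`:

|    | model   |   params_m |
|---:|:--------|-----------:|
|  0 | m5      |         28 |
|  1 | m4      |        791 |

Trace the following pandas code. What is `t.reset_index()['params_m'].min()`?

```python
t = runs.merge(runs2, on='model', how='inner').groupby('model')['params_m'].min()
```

28

merge on 'model' (how='inner') → 3 rows:
  model  loss_x100  params_m
0    m4        432       791
1    m4         38       791
2    m5         80        28
group by model, min of params_m:
model
m4    791
m5     28
Name: params_m, dtype: int64
reset_index():
  model  params_m
0    m4       791
1    m5        28
Taking the min of column 'params_m' gives 28.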